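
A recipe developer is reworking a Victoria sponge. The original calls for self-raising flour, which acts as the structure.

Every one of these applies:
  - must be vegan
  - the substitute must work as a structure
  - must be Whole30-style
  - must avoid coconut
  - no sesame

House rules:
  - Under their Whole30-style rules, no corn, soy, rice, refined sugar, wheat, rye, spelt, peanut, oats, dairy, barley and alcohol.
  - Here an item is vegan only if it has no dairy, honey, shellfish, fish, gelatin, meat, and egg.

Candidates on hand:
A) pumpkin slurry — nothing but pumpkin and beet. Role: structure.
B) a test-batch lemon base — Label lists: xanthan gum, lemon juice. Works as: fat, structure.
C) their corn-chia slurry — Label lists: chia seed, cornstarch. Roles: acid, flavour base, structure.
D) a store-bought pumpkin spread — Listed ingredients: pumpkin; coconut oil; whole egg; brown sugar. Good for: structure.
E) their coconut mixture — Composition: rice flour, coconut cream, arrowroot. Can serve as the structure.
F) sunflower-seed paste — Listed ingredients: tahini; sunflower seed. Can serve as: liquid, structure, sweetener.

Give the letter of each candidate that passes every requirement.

A: every rule checks out — OK
B: only xanthan gum and lemon juice; none excluded — OK
C: has cornstarch, so not Whole30-style — reject
D: has brown sugar, so not Whole30-style; has whole egg, so not vegan (and 1 more) — reject
E: has rice flour, so not Whole30-style; has coconut cream, so not coconut-free — out
F: has tahini, so not sesame-free — reject

A, B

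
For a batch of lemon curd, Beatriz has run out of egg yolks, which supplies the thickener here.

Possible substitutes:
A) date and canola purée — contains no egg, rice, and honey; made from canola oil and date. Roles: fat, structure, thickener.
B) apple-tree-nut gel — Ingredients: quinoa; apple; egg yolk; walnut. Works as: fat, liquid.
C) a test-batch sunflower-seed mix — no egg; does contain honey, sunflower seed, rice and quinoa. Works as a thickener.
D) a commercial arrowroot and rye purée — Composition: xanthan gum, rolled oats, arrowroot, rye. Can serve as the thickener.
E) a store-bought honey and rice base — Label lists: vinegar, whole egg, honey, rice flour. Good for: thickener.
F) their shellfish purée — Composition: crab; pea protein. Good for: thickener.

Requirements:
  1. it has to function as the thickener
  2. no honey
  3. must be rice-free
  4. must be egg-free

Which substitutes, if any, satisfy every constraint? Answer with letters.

A, D, F

A: works as a thickener, no honey, no rice — OK
B: not usable as a thickener; has egg yolk, so not egg-free — out
C: has honey, so not honey-free; has rice, so not rice-free — no
D: every rule checks out — keep
E: has whole egg, so not egg-free; has honey, so not honey-free (and 1 more) — reject
F: no egg, no rice — OK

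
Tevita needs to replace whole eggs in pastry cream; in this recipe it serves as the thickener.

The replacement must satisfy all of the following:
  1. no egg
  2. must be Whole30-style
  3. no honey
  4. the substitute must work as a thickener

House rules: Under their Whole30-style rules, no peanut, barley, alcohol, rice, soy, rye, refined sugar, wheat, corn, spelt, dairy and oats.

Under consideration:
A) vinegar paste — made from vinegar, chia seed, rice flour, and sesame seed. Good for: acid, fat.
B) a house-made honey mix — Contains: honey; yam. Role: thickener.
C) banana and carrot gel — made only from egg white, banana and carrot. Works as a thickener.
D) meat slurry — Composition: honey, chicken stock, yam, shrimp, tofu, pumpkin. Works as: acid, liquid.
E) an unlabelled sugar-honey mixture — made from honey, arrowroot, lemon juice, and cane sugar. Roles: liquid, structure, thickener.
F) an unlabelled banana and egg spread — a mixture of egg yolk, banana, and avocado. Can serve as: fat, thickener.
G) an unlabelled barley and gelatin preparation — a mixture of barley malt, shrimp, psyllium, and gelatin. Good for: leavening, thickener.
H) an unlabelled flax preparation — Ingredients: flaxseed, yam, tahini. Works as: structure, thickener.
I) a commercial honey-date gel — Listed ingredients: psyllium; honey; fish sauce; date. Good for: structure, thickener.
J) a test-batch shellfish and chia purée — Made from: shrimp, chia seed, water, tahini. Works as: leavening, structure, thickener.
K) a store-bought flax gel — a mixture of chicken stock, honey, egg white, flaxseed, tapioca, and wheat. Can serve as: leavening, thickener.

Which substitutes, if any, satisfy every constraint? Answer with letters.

A: not usable as a thickener; has rice flour, so not Whole30-style — reject
B: has honey, so not honey-free — out
C: has egg white, so not egg-free — out
D: not usable as a thickener; has tofu, so not Whole30-style (and 1 more) — no
E: has cane sugar, so not Whole30-style; has honey, so not honey-free — no
F: has egg yolk, so not egg-free — no
G: has barley malt, so not Whole30-style — no
H: only tahini, flaxseed, and yam; none excluded — keep
I: has honey, so not honey-free — no
J: nothing on the exclusion list — keep
K: has wheat, so not Whole30-style; has honey, so not honey-free (and 1 more) — no

H, J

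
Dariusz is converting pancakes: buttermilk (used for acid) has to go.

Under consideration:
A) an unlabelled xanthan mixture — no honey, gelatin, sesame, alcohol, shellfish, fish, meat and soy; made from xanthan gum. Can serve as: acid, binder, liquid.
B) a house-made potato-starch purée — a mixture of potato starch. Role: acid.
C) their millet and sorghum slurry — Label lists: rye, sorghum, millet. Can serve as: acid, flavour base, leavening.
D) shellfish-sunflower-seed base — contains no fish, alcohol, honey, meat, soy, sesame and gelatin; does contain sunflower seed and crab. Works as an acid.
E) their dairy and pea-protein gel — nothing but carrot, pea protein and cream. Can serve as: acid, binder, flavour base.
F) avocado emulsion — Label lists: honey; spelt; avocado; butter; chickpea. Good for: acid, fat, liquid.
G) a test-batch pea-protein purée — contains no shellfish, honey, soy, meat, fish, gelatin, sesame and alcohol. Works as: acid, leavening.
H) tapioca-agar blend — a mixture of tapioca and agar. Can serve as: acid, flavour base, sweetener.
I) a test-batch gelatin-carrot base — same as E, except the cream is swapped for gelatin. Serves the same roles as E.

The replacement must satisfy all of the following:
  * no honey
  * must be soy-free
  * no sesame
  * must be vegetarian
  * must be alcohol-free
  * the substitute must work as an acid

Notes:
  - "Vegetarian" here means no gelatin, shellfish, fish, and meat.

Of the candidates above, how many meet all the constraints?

A: no sesame, no honey — valid
B: only potato starch; none excluded — keep
C: only rye, sorghum and millet; none excluded — OK
D: has crab, so not vegetarian — reject
E: only cream, pea protein, and carrot; none excluded — valid
F: has honey, so not honey-free — reject
G: no soy, no alcohol — valid
H: works as an acid, no soy, no sesame — valid
I: has gelatin, so not vegetarian — no

6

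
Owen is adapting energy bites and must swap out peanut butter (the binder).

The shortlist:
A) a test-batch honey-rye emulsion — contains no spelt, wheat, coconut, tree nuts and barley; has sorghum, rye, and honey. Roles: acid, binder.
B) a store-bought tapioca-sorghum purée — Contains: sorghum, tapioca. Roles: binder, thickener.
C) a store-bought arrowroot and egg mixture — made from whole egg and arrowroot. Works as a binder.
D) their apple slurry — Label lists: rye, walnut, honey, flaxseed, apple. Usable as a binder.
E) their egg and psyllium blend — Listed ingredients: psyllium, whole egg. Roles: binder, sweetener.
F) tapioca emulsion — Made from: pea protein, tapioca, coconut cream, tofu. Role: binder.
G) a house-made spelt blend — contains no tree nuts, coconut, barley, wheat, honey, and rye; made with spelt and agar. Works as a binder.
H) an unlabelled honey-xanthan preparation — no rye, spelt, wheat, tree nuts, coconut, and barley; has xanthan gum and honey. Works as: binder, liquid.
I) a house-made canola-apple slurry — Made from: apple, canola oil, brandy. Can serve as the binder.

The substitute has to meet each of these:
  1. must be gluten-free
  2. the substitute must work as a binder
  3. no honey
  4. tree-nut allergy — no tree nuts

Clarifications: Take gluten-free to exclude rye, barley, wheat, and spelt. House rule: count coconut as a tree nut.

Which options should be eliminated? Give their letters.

A, D, F, G, H

A: has rye, so not gluten-free; has honey, so not honey-free — no
B: works as a binder, gluten-free, tree-nut-free — keep
C: gluten-free, no honey — keep
D: has rye, so not gluten-free; has honey, so not honey-free (and 1 more) — out
E: gluten-free, tree-nut-free — OK
F: has coconut cream, so not tree-nut-free — out
G: has spelt, so not gluten-free — out
H: has honey, so not honey-free — out
I: only brandy, canola oil and apple; none excluded — valid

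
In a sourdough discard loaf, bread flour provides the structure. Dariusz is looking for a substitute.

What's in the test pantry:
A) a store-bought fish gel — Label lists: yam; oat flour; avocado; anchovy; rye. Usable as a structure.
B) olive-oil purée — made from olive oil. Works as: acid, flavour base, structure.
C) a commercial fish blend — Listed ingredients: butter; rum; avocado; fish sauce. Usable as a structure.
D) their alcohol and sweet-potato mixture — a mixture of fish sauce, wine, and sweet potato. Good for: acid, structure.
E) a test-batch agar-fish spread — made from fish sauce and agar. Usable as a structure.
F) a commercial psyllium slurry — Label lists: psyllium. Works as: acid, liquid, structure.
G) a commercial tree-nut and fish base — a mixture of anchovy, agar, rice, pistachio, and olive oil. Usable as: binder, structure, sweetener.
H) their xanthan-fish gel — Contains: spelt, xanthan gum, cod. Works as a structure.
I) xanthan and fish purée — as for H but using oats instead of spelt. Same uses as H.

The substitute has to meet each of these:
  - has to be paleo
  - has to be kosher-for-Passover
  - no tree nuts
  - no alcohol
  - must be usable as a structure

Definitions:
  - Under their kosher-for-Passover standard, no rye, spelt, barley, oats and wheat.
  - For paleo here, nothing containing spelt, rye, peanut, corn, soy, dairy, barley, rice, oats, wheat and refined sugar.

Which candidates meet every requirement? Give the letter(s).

B, E, F

A: has oat flour, so not kosher-for-Passover; has oat flour, so not paleo — no
B: every rule checks out — keep
C: has butter, so not paleo; has rum, so not alcohol-free — no
D: has wine, so not alcohol-free — out
E: no alcohol, paleo — OK
F: no alcohol, no tree nuts — keep
G: has rice, so not paleo; has pistachio, so not tree-nut-free — reject
H: has spelt, so not kosher-for-Passover; has spelt, so not paleo — no
I: has oats, so not kosher-for-Passover; has oats, so not paleo — no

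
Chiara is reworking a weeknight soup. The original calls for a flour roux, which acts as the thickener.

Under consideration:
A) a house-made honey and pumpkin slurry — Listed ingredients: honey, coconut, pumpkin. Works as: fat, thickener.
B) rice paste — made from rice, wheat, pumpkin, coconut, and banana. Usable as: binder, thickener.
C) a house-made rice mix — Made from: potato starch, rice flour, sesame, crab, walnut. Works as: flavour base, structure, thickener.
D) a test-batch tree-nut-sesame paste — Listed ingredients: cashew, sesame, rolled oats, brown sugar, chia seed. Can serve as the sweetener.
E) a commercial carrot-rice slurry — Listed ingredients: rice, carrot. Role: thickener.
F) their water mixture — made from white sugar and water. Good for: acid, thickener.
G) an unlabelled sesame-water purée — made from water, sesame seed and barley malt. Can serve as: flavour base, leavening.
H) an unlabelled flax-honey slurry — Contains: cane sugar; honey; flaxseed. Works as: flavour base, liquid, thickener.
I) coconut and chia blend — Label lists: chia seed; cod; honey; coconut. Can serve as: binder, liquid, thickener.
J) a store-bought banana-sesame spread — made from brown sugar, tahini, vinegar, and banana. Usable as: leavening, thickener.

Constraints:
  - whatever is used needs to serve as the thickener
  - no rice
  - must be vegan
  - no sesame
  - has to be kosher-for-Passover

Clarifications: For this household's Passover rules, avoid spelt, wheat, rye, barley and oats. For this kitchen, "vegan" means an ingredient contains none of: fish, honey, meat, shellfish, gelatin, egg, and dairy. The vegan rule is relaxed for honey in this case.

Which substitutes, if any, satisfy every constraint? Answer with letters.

A: honey is permitted under the vegan carve-out; nothing else excluded — keep
B: has wheat, so not kosher-for-Passover; has rice, so not rice-free — no
C: has crab, so not vegan; has sesame, so not sesame-free (and 1 more) — reject
D: not usable as a thickener; has rolled oats, so not kosher-for-Passover (and 1 more) — no
E: has rice, so not rice-free — no
F: all constraints satisfied — valid
G: not usable as a thickener; has barley malt, so not kosher-for-Passover (and 1 more) — reject
H: honey is permitted under the vegan carve-out; nothing else excluded — valid
I: has cod, so not vegan — out
J: has tahini, so not sesame-free — out

A, F, H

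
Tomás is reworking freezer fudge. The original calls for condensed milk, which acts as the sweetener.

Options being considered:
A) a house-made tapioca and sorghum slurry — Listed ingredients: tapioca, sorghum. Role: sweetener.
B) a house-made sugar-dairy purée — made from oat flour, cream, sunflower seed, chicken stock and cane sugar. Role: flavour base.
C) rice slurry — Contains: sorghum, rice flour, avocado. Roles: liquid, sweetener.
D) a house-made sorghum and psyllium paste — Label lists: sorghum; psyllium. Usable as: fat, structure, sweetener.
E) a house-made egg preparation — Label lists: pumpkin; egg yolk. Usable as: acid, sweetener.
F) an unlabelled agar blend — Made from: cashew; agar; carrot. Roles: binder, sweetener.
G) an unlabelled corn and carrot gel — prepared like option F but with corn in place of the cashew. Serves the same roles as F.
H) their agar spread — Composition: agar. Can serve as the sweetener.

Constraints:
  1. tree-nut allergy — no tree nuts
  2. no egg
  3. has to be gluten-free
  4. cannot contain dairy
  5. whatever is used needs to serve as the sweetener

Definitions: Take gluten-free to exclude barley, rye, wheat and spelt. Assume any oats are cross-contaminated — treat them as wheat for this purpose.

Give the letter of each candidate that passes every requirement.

A: gluten-free, no dairy — OK
B: not usable as a sweetener; has oat flour, so not gluten-free (and 1 more) — out
C: every rule checks out — OK
D: every rule checks out — keep
E: has egg yolk, so not egg-free — out
F: has cashew, so not tree-nut-free — reject
G: works as a sweetener, no egg, gluten-free — OK
H: all constraints satisfied — valid

A, C, D, G, H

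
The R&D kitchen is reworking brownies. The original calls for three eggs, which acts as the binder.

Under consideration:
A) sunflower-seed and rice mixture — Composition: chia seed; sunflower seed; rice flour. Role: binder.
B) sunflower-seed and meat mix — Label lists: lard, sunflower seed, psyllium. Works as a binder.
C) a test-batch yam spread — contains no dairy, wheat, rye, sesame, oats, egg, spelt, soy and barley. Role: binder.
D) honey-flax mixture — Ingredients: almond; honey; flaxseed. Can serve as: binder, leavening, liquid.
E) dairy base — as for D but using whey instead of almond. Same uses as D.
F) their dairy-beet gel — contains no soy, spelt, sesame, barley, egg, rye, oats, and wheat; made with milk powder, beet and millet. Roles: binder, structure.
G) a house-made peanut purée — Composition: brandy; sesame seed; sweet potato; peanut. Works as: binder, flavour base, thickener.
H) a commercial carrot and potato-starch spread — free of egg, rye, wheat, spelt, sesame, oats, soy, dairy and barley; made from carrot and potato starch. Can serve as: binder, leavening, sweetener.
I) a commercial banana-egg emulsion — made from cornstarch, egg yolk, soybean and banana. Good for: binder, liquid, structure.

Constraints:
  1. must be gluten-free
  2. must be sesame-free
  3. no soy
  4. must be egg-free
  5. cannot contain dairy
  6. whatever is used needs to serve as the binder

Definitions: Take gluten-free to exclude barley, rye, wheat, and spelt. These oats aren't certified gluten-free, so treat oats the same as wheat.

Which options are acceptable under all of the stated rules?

A, B, C, D, H

A: works as a binder, no soy, no sesame — keep
B: all constraints satisfied — valid
C: all constraints satisfied — keep
D: nothing on the exclusion list — OK
E: has whey, so not dairy-free — out
F: has milk powder, so not dairy-free — out
G: has sesame seed, so not sesame-free — reject
H: every rule checks out — keep
I: has egg yolk, so not egg-free; has soybean, so not soy-free — no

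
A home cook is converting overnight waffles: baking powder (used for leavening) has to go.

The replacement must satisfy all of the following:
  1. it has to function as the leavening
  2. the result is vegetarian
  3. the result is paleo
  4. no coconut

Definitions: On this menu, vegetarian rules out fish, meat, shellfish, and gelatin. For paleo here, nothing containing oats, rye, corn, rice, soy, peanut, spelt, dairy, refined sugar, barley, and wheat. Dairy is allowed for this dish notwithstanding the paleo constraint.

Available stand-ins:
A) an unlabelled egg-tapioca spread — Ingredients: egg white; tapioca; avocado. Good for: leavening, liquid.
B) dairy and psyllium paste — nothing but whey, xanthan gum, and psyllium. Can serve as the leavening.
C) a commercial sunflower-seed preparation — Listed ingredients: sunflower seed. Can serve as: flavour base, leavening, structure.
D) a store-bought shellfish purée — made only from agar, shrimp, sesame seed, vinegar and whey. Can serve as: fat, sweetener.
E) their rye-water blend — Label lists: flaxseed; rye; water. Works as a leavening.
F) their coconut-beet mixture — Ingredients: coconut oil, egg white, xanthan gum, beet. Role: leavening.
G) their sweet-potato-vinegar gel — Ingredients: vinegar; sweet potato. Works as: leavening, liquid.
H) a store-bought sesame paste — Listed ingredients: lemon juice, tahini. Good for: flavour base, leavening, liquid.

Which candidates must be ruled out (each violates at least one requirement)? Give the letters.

A: no coconut, paleo — valid
B: dairy is permitted under the paleo carve-out; nothing else excluded — keep
C: only sunflower seed; none excluded — valid
D: not usable as a leavening; has shrimp, so not vegetarian — no
E: has rye, so not paleo — out
F: has coconut oil, so not coconut-free — no
G: paleo, no coconut — valid
H: only tahini and lemon juice; none excluded — OK

D, E, F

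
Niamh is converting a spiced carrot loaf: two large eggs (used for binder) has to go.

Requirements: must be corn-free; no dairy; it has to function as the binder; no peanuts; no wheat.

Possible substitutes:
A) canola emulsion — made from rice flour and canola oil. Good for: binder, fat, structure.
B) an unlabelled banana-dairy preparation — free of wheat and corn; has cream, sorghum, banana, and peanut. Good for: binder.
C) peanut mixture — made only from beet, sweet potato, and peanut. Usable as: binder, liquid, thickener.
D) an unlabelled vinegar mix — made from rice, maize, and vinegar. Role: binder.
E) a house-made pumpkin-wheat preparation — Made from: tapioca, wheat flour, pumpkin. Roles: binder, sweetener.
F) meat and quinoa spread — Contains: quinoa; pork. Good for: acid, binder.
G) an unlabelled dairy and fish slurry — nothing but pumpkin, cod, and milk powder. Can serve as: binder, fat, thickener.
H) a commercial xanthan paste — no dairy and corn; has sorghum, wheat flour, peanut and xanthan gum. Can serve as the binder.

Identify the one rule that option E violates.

usable as a binder: satisfied
dairy-free: satisfied
peanut-free: satisfied
corn-free: satisfied
wheat-free: has wheat flour — fails

wheat-free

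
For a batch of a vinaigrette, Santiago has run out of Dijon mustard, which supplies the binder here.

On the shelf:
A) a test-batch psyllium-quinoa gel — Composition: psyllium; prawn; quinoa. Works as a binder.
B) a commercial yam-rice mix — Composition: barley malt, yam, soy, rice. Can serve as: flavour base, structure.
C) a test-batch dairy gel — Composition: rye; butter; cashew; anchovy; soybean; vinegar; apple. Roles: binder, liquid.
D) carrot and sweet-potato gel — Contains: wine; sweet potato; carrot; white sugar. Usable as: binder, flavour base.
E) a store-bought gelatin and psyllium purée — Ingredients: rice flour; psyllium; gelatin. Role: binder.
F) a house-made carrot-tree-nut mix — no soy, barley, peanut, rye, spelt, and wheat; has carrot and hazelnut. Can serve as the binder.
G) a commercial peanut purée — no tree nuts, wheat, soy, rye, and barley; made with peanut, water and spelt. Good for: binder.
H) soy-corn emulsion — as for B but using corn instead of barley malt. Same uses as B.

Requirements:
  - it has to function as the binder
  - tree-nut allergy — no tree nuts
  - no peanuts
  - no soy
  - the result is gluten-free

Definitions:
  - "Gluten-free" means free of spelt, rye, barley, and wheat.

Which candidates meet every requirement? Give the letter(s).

A, D, E

A: no peanut, no tree nuts — OK
B: not usable as a binder; has barley malt, so not gluten-free (and 1 more) — no
C: has rye, so not gluten-free; has soybean, so not soy-free (and 1 more) — reject
D: wine and white sugar etc. — none of it excluded — keep
E: only gelatin, rice flour, and psyllium; none excluded — OK
F: has hazelnut, so not tree-nut-free — no
G: has spelt, so not gluten-free; has peanut, so not peanut-free — out
H: not usable as a binder; has soy, so not soy-free — no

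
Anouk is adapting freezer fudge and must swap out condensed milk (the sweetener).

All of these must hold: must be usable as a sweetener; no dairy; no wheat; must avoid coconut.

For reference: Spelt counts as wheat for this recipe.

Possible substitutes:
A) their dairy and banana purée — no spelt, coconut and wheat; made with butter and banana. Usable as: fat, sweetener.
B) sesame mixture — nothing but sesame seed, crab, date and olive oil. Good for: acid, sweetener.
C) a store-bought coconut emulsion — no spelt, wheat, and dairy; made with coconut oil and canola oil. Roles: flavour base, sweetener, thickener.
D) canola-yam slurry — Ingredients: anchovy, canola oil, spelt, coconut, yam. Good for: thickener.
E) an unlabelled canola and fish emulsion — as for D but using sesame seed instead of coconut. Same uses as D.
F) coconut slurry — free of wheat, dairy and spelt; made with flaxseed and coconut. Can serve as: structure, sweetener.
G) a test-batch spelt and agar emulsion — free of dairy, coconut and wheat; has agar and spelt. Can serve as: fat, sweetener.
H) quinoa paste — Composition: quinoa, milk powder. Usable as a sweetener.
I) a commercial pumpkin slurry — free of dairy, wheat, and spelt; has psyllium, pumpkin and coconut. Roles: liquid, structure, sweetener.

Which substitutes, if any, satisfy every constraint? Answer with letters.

B

A: has butter, so not dairy-free — no
B: no dairy, wheat-free — keep
C: has coconut oil, so not coconut-free — reject
D: not usable as a sweetener; has coconut, so not coconut-free (and 1 more) — out
E: not usable as a sweetener; has spelt, so not wheat-free — out
F: has coconut, so not coconut-free — reject
G: has spelt, so not wheat-free — out
H: has milk powder, so not dairy-free — no
I: has coconut, so not coconut-free — no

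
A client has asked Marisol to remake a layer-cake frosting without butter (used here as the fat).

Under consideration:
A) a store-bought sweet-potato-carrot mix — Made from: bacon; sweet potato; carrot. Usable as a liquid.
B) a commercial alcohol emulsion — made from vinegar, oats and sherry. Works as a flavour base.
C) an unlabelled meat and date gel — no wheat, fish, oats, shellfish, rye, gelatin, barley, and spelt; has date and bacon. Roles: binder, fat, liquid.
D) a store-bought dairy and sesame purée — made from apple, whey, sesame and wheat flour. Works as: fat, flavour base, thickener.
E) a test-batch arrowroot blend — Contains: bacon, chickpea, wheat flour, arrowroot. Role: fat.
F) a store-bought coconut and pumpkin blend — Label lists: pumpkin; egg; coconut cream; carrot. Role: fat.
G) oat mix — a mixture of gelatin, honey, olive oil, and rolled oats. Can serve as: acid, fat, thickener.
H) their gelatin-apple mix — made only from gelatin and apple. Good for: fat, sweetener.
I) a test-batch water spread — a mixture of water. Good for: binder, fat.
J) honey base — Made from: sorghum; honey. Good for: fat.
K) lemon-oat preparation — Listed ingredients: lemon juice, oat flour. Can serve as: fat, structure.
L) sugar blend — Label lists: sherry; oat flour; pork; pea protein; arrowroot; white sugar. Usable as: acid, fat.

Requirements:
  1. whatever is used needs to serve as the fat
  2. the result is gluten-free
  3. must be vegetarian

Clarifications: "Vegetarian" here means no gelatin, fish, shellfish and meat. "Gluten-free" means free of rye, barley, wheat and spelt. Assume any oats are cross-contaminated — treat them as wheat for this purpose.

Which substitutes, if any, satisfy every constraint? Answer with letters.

A: not usable as a fat; has bacon, so not vegetarian — no
B: not usable as a fat; has oats, so not gluten-free — out
C: has bacon, so not vegetarian — no
D: has wheat flour, so not gluten-free — no
E: has bacon, so not vegetarian; has wheat flour, so not gluten-free — no
F: coconut cream and egg etc. — none of it excluded — valid
G: has gelatin, so not vegetarian; has rolled oats, so not gluten-free — out
H: has gelatin, so not vegetarian — reject
I: works as a fat, vegetarian, gluten-free — valid
J: gluten-free, vegetarian — valid
K: has oat flour, so not gluten-free — out
L: has pork, so not vegetarian; has oat flour, so not gluten-free — out

F, I, J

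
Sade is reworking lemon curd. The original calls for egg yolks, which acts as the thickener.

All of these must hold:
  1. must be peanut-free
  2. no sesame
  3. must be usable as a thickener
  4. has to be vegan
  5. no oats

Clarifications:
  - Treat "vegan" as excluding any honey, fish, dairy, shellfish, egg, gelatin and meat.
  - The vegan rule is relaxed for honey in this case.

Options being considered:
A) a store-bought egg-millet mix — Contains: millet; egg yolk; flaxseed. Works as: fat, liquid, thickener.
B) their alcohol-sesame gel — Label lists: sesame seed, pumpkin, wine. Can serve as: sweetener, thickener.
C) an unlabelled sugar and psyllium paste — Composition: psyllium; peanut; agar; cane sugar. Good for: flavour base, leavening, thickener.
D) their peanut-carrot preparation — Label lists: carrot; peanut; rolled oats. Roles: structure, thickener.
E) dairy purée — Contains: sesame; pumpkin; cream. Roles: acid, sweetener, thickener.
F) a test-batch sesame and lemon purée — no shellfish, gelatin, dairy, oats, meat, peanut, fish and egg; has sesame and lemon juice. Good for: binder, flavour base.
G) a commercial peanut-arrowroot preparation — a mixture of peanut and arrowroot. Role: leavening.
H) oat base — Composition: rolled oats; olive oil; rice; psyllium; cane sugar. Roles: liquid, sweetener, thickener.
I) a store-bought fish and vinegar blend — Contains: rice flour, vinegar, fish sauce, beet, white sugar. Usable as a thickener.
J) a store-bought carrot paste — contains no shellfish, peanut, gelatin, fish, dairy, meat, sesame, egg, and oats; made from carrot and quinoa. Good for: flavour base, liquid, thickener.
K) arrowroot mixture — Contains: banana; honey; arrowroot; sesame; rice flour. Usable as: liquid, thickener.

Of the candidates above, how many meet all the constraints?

1

A: has egg yolk, so not vegan — no
B: has sesame seed, so not sesame-free — reject
C: has peanut, so not peanut-free — out
D: has peanut, so not peanut-free; has rolled oats, so not oat-free — out
E: has cream, so not vegan; has sesame, so not sesame-free — reject
F: not usable as a thickener; has sesame, so not sesame-free — no
G: not usable as a thickener; has peanut, so not peanut-free — out
H: has rolled oats, so not oat-free — reject
I: has fish sauce, so not vegan — out
J: works as a thickener, no oats, vegan — keep
K: has sesame, so not sesame-free — out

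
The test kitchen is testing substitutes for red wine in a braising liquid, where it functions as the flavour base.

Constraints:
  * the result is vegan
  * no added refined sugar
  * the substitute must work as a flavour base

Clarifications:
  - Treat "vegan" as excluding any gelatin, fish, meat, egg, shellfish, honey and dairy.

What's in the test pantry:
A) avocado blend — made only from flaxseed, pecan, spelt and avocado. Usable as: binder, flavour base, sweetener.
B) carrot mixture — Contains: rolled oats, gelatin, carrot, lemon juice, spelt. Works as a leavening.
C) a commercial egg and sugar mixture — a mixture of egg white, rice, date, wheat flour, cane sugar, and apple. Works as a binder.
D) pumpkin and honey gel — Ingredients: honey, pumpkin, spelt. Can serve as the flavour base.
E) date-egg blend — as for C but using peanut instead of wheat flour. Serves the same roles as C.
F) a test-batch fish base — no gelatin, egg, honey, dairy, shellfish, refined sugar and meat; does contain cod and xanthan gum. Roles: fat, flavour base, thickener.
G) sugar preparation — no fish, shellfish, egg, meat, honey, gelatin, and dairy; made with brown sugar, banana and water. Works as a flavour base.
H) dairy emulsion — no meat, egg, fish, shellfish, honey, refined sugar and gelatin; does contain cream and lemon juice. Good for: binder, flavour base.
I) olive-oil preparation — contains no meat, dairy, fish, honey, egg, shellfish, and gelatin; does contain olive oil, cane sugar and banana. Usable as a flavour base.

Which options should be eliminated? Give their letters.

A: spelt and pecan etc. — none of it excluded — keep
B: not usable as a flavour base; has gelatin, so not vegan — no
C: not usable as a flavour base; has egg white, so not vegan (and 1 more) — no
D: has honey, so not vegan — out
E: not usable as a flavour base; has egg white, so not vegan (and 1 more) — out
F: has cod, so not vegan — reject
G: has brown sugar, so not no-added-sugar — no
H: has cream, so not vegan — out
I: has cane sugar, so not no-added-sugar — out

B, C, D, E, F, G, H, I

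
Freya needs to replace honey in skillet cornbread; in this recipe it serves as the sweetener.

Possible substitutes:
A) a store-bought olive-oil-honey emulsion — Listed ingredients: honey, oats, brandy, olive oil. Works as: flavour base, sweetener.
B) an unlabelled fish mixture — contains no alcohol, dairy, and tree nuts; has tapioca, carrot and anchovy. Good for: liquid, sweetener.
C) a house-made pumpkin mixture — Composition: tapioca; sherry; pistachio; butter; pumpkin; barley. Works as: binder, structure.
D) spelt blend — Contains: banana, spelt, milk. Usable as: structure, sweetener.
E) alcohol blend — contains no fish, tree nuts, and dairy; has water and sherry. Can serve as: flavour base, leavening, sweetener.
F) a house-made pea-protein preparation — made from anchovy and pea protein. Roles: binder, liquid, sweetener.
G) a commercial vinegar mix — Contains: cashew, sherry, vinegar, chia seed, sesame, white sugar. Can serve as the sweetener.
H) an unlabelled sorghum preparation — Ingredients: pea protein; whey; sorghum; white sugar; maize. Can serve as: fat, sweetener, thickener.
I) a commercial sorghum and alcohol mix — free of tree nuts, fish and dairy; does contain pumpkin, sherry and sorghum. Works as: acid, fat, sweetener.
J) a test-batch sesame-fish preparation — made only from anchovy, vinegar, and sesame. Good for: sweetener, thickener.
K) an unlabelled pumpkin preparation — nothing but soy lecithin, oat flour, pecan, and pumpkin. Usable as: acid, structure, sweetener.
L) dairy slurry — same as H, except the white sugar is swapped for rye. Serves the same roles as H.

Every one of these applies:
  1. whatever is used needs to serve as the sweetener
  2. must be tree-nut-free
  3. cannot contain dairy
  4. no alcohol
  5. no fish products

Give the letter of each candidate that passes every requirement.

A: has brandy, so not alcohol-free — no
B: has anchovy, so not fish-free — reject
C: not usable as a sweetener; has sherry, so not alcohol-free (and 2 more) — reject
D: has milk, so not dairy-free — out
E: has sherry, so not alcohol-free — out
F: has anchovy, so not fish-free — reject
G: has sherry, so not alcohol-free; has cashew, so not tree-nut-free — no
H: has whey, so not dairy-free — no
I: has sherry, so not alcohol-free — no
J: has anchovy, so not fish-free — no
K: has pecan, so not tree-nut-free — out
L: has whey, so not dairy-free — reject

none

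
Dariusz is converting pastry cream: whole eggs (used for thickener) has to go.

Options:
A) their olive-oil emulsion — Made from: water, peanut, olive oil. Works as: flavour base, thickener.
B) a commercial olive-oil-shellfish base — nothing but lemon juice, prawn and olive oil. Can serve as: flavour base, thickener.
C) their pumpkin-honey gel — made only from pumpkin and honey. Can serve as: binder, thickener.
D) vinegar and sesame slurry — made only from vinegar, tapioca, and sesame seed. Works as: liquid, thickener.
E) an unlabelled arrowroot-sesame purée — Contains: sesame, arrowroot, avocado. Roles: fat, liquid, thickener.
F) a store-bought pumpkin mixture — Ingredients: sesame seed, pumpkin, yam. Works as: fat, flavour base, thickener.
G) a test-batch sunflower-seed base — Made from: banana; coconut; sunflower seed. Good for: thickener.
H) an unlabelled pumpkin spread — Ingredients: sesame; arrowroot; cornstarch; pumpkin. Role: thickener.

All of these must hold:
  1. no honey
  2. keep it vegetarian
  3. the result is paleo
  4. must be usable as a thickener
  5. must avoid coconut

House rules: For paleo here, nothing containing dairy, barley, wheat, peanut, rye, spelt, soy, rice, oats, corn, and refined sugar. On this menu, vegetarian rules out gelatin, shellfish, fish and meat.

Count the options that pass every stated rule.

3

A: has peanut, so not paleo — no
B: has prawn, so not vegetarian — no
C: has honey, so not honey-free — out
D: all constraints satisfied — OK
E: paleo, no honey — valid
F: only sesame seed, yam, and pumpkin; none excluded — OK
G: has coconut, so not coconut-free — out
H: has cornstarch, so not paleo — no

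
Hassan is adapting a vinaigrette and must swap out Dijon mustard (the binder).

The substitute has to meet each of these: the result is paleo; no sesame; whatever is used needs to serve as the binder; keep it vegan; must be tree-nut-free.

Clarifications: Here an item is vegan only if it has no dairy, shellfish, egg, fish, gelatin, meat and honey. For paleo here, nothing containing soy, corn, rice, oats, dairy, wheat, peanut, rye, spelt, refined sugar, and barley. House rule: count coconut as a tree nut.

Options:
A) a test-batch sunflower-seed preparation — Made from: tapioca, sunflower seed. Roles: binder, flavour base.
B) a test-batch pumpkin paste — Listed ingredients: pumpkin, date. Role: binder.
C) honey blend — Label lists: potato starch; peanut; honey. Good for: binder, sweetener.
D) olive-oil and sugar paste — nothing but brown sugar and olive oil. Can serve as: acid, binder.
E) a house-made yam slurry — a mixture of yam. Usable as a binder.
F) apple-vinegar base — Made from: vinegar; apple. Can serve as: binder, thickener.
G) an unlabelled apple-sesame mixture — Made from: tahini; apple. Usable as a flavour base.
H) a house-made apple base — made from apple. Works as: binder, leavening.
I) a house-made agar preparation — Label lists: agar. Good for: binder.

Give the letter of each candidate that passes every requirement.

A: all constraints satisfied — OK
B: every rule checks out — keep
C: has honey, so not vegan; has peanut, so not paleo — no
D: has brown sugar, so not paleo — out
E: only yam; none excluded — OK
F: every rule checks out — valid
G: not usable as a binder; has tahini, so not sesame-free — out
H: only apple; none excluded — keep
I: works as a binder, no sesame, vegan — keep

A, B, E, F, H, I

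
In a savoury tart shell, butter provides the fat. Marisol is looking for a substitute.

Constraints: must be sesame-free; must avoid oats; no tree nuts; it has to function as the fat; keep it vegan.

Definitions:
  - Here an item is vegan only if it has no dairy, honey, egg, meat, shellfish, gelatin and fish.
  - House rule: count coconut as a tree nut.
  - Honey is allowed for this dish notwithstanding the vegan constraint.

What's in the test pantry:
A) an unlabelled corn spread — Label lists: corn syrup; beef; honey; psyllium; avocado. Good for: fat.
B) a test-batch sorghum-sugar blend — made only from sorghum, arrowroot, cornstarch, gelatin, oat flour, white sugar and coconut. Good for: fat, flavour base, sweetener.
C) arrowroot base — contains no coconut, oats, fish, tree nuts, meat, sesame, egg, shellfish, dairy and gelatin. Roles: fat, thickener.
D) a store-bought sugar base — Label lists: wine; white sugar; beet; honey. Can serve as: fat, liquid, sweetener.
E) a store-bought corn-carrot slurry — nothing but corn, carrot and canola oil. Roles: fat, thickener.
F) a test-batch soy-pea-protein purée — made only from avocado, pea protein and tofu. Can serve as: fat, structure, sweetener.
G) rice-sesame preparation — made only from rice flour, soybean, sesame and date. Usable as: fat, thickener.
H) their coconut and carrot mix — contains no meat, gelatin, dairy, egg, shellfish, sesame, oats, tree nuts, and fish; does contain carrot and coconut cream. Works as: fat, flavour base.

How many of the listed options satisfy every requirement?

A: has beef, so not vegan — reject
B: has gelatin, so not vegan; has oat flour, so not oat-free (and 1 more) — out
C: every rule checks out — valid
D: honey is permitted under the vegan carve-out; nothing else excluded — keep
E: every rule checks out — valid
F: every rule checks out — OK
G: has sesame, so not sesame-free — reject
H: has coconut cream, so not tree-nut-free — out

4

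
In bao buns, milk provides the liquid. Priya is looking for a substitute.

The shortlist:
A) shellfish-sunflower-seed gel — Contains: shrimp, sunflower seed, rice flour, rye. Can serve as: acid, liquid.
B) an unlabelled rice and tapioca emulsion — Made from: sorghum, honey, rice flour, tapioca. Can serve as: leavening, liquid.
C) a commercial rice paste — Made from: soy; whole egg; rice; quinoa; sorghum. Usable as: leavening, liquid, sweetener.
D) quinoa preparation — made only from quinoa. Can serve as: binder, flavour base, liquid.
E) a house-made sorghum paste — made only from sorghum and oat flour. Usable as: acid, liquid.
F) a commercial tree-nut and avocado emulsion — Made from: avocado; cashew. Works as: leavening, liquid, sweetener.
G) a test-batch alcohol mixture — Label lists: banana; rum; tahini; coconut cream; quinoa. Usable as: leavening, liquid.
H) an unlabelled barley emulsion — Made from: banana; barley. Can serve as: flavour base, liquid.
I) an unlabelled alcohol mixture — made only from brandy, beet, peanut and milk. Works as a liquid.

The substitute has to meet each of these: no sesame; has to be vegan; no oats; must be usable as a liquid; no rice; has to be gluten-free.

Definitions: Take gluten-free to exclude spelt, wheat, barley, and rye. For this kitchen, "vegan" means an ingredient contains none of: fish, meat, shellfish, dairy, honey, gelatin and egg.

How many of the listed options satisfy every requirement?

A: has rye, so not gluten-free; has shrimp, so not vegan (and 1 more) — reject
B: has honey, so not vegan; has rice flour, so not rice-free — out
C: has whole egg, so not vegan; has rice, so not rice-free — no
D: works as a liquid, no oats, vegan — keep
E: has oat flour, so not oat-free — out
F: nothing on the exclusion list — keep
G: has tahini, so not sesame-free — out
H: has barley, so not gluten-free — out
I: has milk, so not vegan — out

2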